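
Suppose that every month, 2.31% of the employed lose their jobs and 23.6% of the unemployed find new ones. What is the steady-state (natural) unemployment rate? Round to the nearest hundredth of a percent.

At steady state the flows balance: s·E = f·U, so U/(E+U) = s/(s+f).
u* = 2.31 / (2.31 + 23.6) = 2.31 / 25.91 = 8.92%.

Steady-state unemployment rate ≈ 8.92%.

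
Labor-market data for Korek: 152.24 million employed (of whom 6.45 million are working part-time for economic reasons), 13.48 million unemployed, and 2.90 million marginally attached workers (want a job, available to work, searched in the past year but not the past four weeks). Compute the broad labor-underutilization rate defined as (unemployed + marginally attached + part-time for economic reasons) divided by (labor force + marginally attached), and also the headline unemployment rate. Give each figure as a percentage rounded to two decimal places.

Broad underutilization rate ≈ 13.54%; headline unemployment rate ≈ 8.13%.

Labor force = 152.24 + 13.48 = 165.72 million.
Numerator = 13.48 + 2.90 + 6.45 = 22.83 million.
Denominator = 165.72 + 2.90 = 168.62 million.
Broad rate = 22.83 / 168.62 = 13.54%.
Headline unemployment rate = 13.48 / 165.72 = 8.13%.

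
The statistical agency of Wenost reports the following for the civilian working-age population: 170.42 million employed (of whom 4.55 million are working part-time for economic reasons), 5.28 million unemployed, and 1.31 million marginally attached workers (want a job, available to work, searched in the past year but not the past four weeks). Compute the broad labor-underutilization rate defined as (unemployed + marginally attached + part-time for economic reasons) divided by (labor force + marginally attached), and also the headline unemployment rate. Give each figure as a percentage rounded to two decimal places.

Broad underutilization rate ≈ 6.29%; headline unemployment rate ≈ 3.01%.

Labor force = 170.42 + 5.28 = 175.70 million.
Numerator = 5.28 + 1.31 + 4.55 = 11.14 million.
Denominator = 175.70 + 1.31 = 177.01 million.
Broad rate = 11.14 / 177.01 = 6.29%.
Headline unemployment rate = 5.28 / 175.70 = 3.01%.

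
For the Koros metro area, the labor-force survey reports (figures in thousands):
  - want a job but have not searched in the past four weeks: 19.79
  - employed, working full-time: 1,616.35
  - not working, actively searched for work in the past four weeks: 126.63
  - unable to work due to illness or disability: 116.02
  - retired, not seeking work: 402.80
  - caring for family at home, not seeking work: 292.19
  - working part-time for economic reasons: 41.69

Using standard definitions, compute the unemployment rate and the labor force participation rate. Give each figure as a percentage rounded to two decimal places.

Unemployment rate ≈ 7.10%; labor force participation rate ≈ 68.24%.

Employed = 1,616.35 + 41.69 = 1,658.04 thousand (anyone who worked, including part-time for economic reasons, counts as employed).
Unemployed = 126.63 thousand.
Labor force = 1,658.04 + 126.63 = 1,784.67 thousand.
Not in labor force = 19.79 + 116.02 + 402.80 + 292.19 = 830.80 thousand (those not working and not actively searching are outside the labor force — including those who want a job but have given up searching).
Civilian working-age population = 1,784.67 + 830.80 = 2,615.47 thousand.
Unemployment rate = 126.63 / 1,784.67 = 7.10%.
Labor force participation rate = 1,784.67 / 2,615.47 = 68.24%.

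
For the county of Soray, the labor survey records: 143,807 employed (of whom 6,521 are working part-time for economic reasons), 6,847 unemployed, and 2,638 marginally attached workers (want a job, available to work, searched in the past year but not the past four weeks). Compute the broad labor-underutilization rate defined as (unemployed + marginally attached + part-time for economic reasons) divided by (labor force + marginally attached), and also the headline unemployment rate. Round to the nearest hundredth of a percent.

Labor force = 143,807 + 6,847 = 150,654.
Numerator = 6,847 + 2,638 + 6,521 = 16,006.
Denominator = 150,654 + 2,638 = 153,292.
Broad rate = 16,006 / 153,292 = 10.44%.
Headline unemployment rate = 6,847 / 150,654 = 4.54%.

Broad underutilization rate ≈ 10.44%; headline unemployment rate ≈ 4.54%.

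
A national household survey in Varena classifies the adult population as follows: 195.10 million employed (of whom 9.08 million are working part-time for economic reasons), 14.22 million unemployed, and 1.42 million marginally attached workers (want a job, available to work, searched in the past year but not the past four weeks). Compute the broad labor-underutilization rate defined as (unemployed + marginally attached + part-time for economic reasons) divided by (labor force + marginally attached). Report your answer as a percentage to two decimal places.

Labor force = 195.10 + 14.22 = 209.32 million.
Numerator = 14.22 + 1.42 + 9.08 = 24.72 million.
Denominator = 209.32 + 1.42 = 210.74 million.
Broad rate = 24.72 / 210.74 = 11.73%.

Broad underutilization rate ≈ 11.73%.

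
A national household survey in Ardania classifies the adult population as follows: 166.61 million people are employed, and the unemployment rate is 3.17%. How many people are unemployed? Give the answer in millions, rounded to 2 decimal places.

Let U be the number unemployed. The labor force is E + U, and U/(E+U) = 0.0317.
So U = 0.0317 × 166.61 / (1 − 0.0317) = 5.2815 / 0.9683 ≈ 5.45 million.

About 5.45 million are unemployed.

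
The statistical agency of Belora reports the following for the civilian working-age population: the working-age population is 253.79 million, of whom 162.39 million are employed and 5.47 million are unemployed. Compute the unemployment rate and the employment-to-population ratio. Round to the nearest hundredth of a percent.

Unemployment rate ≈ 3.26%; employment-population ratio ≈ 63.99%.

Labor force = employed + unemployed = 162.39 + 5.47 = 167.86 million.
Unemployment rate = 5.47 / 167.86 = 3.26%.
Employment-population ratio = 162.39 / 253.79 = 63.99%.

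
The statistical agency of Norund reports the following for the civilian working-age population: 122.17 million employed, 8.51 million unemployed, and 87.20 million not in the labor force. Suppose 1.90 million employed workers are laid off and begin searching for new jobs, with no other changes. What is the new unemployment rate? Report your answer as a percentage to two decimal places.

Initially, labor force = 122.17 + 8.51 = 130.68 million, so u = 8.51/130.68 = 6.51%.
After the change, employed falls and unemployed rises by 1.90; labor force unchanged → E = 120.27, U = 10.41, labor force = 130.68 million.
New unemployment rate = 10.41 / 130.68 = 7.97%.

New unemployment rate ≈ 7.97%.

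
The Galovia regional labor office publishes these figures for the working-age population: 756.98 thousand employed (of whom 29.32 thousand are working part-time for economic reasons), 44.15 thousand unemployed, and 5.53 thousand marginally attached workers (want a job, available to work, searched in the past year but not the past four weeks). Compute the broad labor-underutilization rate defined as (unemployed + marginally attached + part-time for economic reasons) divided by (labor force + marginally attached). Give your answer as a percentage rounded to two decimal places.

Labor force = 756.98 + 44.15 = 801.13 thousand.
Numerator = 44.15 + 5.53 + 29.32 = 79.00 thousand.
Denominator = 801.13 + 5.53 = 806.66 thousand.
Broad rate = 79.00 / 806.66 = 9.79%.

Broad underutilization rate ≈ 9.79%.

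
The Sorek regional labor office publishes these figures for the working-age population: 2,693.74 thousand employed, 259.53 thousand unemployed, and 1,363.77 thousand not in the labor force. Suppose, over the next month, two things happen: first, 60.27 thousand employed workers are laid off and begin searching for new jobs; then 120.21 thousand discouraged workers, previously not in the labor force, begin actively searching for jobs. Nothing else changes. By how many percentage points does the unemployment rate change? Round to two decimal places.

The unemployment rate changes by +5.53 percentage points.

Initially, labor force = 2,693.74 + 259.53 = 2,953.27 thousand, so u = 259.53/2,953.27 = 8.79%.
After the first change, employed falls and unemployed rises by 60.27; labor force unchanged → E = 2,633.47, U = 319.80, labor force = 2,953.27 thousand.
After the second change, unemployed and labor force both rise by 120.21 → E = 2,633.47, U = 440.01, labor force = 3,073.48 thousand.
New unemployment rate = 440.01 / 3,073.48 = 14.32%.
Change = 14.32% − 8.79% = +5.53 percentage points.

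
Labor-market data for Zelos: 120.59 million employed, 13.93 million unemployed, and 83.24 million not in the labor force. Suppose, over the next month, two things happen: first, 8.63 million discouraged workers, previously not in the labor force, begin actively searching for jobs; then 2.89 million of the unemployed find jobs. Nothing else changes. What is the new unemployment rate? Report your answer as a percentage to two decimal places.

New unemployment rate ≈ 13.74%.

Initially, labor force = 120.59 + 13.93 = 134.52 million, so u = 13.93/134.52 = 10.36%.
After the first change, unemployed and labor force both rise by 8.63 → E = 120.59, U = 22.56, labor force = 143.15 million.
After the second change, unemployed falls and employed rises by 2.89; labor force unchanged → E = 123.48, U = 19.67, labor force = 143.15 million.
New unemployment rate = 19.67 / 143.15 = 13.74%.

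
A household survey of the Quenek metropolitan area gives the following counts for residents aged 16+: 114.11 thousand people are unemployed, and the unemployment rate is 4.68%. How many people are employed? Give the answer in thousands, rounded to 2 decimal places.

Labor force = U / u = 114.11 / 0.0468 ≈ 2,438.25 thousand.
Employed = labor force − unemployed = 2,438.25 − 114.11 = 2,324.14 thousand.

About 2,324.14 thousand are employed.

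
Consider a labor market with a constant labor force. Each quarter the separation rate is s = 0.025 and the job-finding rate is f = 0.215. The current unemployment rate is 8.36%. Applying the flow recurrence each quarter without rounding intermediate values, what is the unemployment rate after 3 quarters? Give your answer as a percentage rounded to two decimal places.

With a fixed labor force, u_{t+1} = u_t + s·(1−u_t) − f·u_t = u_t·(1−s−f) + s.
Here 1−s−f = 0.760 and s = 0.025.
u_1 = 0.083600 × 0.760 + 0.025 = 0.088536.
u_2 = 0.088536 × 0.760 + 0.025 = 0.092287.
u_3 = 0.092287 × 0.760 + 0.025 = 0.095138.

Unemployment rate after three quarters ≈ 9.51%.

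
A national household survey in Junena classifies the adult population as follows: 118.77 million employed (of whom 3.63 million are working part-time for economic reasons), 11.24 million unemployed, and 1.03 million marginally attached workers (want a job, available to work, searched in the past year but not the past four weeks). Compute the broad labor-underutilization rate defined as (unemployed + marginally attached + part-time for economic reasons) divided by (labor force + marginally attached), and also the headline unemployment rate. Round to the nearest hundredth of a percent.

Labor force = 118.77 + 11.24 = 130.01 million.
Numerator = 11.24 + 1.03 + 3.63 = 15.90 million.
Denominator = 130.01 + 1.03 = 131.04 million.
Broad rate = 15.90 / 131.04 = 12.13%.
Headline unemployment rate = 11.24 / 130.01 = 8.65%.

Broad underutilization rate ≈ 12.13%; headline unemployment rate ≈ 8.65%.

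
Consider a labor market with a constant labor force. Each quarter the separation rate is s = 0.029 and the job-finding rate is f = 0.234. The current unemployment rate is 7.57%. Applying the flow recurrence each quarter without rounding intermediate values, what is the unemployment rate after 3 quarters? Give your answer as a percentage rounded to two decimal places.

Unemployment rate after three quarters ≈ 9.64%.

With a fixed labor force, u_{t+1} = u_t + s·(1−u_t) − f·u_t = u_t·(1−s−f) + s.
Here 1−s−f = 0.737 and s = 0.029.
u_1 = 0.075700 × 0.737 + 0.029 = 0.084791.
u_2 = 0.084791 × 0.737 + 0.029 = 0.091491.
u_3 = 0.091491 × 0.737 + 0.029 = 0.096429.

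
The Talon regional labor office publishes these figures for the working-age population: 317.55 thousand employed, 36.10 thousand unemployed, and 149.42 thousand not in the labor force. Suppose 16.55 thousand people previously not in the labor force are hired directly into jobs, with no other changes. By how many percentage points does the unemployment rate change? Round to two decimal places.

Initially, labor force = 317.55 + 36.10 = 353.65 thousand, so u = 36.10/353.65 = 10.21%.
After the change, employed and labor force both rise by 16.55; unemployed unchanged → E = 334.10, U = 36.10, labor force = 370.20 thousand.
New unemployment rate = 36.10 / 370.20 = 9.75%.
Change = 9.75% − 10.21% = −0.46 percentage points.

The unemployment rate changes by −0.46 percentage points.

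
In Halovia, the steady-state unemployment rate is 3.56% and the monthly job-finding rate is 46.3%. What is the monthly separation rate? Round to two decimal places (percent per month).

Separation rate ≈ 1.71% per month.

From u* = s/(s+f): s = u·f/(1−u).
s = 0.0356 × 46.3 / (1 − 0.0356) = 1.6483 / 0.9644 ≈ 1.71% per month.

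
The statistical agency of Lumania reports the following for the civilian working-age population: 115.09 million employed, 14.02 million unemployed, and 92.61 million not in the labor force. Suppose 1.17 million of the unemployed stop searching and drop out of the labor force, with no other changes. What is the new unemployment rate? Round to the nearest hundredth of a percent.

New unemployment rate ≈ 10.04%.

Initially, labor force = 115.09 + 14.02 = 129.11 million, so u = 14.02/129.11 = 10.86%.
After the change, unemployed and labor force both fall by 1.17 → E = 115.09, U = 12.85, labor force = 127.94 million.
New unemployment rate = 12.85 / 127.94 = 10.04%.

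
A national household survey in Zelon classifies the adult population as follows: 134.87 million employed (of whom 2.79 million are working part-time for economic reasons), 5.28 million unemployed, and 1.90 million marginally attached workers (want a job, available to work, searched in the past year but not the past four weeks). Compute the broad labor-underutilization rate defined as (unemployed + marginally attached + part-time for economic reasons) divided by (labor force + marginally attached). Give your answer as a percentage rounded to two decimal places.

Broad underutilization rate ≈ 7.02%.

Labor force = 134.87 + 5.28 = 140.15 million.
Numerator = 5.28 + 1.90 + 2.79 = 9.97 million.
Denominator = 140.15 + 1.90 = 142.05 million.
Broad rate = 9.97 / 142.05 = 7.02%.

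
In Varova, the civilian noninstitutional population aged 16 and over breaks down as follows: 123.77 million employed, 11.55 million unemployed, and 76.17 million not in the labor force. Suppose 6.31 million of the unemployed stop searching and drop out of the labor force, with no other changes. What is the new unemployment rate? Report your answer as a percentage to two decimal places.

Initially, labor force = 123.77 + 11.55 = 135.32 million, so u = 11.55/135.32 = 8.54%.
After the change, unemployed and labor force both fall by 6.31 → E = 123.77, U = 5.24, labor force = 129.01 million.
New unemployment rate = 5.24 / 129.01 = 4.06%.

New unemployment rate ≈ 4.06%.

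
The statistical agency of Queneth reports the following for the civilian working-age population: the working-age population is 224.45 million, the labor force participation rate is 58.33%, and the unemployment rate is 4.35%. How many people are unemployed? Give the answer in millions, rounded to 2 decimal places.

Labor force = 0.5833 × 224.45 = 130.92 million.
Unemployed = 0.0435 × 130.92 ≈ 5.70 million.

About 5.70 million are unemployed.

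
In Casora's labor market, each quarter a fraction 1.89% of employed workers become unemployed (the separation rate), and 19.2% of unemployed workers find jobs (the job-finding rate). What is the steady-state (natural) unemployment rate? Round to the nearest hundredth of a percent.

At steady state the flows balance: s·E = f·U, so U/(E+U) = s/(s+f).
u* = 1.89 / (1.89 + 19.2) = 1.89 / 21.09 = 8.96%.

Steady-state unemployment rate ≈ 8.96%.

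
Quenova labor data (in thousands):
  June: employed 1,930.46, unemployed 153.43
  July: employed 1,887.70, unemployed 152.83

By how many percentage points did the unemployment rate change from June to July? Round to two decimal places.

The unemployment rate changed by +0.13 percentage points.

June: labor force = 1,930.46 + 153.43 = 2,083.89; u = 153.43/2,083.89 = 7.36%.
July: labor force = 1,887.70 + 152.83 = 2,040.53; u = 152.83/2,040.53 = 7.49%.
Change = 7.49% − 7.36% = +0.13 pp.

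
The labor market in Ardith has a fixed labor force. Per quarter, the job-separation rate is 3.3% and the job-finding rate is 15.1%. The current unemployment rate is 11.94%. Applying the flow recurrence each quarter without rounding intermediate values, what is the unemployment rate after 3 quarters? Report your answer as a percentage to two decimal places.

With a fixed labor force, u_{t+1} = u_t + s·(1−u_t) − f·u_t = u_t·(1−s−f) + s.
Here 1−s−f = 0.816 and s = 0.033.
u_1 = 0.119400 × 0.816 + 0.033 = 0.130430.
u_2 = 0.130430 × 0.816 + 0.033 = 0.139431.
u_3 = 0.139431 × 0.816 + 0.033 = 0.146776.

Unemployment rate after three quarters ≈ 14.68%.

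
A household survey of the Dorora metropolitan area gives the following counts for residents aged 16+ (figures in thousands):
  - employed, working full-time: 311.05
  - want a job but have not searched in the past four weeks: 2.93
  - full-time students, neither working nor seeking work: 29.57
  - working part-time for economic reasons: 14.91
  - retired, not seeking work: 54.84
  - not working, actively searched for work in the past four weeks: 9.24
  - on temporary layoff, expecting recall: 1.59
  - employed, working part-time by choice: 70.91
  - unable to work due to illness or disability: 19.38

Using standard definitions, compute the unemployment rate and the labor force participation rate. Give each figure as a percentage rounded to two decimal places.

Employed = 311.05 + 14.91 + 70.91 = 396.87 thousand (anyone who worked, including part-time for economic reasons, counts as employed).
Unemployed = 9.24 + 1.59 = 10.83 thousand (jobless and actively searching, or on temporary layoff).
Labor force = 396.87 + 10.83 = 407.70 thousand.
Not in labor force = 2.93 + 29.57 + 54.84 + 19.38 = 106.72 thousand (those not working and not actively searching are outside the labor force — including those who want a job but have given up searching).
Civilian working-age population = 407.70 + 106.72 = 514.42 thousand.
Unemployment rate = 10.83 / 407.70 = 2.66%.
Labor force participation rate = 407.70 / 514.42 = 79.25%.

Unemployment rate ≈ 2.66%; labor force participation rate ≈ 79.25%.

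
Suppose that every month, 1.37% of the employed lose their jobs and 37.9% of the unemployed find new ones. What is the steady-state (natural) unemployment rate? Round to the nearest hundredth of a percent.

Steady-state unemployment rate ≈ 3.49%.

At steady state the flows balance: s·E = f·U, so U/(E+U) = s/(s+f).
u* = 1.37 / (1.37 + 37.9) = 1.37 / 39.27 = 3.49%.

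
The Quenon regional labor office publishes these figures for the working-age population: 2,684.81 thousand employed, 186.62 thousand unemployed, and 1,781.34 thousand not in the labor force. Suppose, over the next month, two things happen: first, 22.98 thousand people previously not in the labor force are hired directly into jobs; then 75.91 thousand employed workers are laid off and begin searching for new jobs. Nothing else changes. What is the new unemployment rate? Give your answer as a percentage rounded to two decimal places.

Initially, labor force = 2,684.81 + 186.62 = 2,871.43 thousand, so u = 186.62/2,871.43 = 6.50%.
After the first change, employed and labor force both rise by 22.98; unemployed unchanged → E = 2,707.79, U = 186.62, labor force = 2,894.41 thousand.
After the second change, employed falls and unemployed rises by 75.91; labor force unchanged → E = 2,631.88, U = 262.53, labor force = 2,894.41 thousand.
New unemployment rate = 262.53 / 2,894.41 = 9.07%.

New unemployment rate ≈ 9.07%.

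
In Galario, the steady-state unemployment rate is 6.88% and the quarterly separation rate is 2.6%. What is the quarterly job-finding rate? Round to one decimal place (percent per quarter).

From u* = s/(s+f): f = s·(1−u)/u.
f = 2.6 × (1 − 0.0688) / 0.0688 = 2.4211 / 0.0688 ≈ 35.2% per quarter.

Job-finding rate ≈ 35.2% per quarter.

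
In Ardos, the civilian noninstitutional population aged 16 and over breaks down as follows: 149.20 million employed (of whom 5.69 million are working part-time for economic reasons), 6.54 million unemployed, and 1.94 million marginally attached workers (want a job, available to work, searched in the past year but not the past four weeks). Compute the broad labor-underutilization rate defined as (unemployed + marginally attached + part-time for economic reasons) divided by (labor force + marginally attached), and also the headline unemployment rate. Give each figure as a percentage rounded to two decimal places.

Broad underutilization rate ≈ 8.99%; headline unemployment rate ≈ 4.20%.

Labor force = 149.20 + 6.54 = 155.74 million.
Numerator = 6.54 + 1.94 + 5.69 = 14.17 million.
Denominator = 155.74 + 1.94 = 157.68 million.
Broad rate = 14.17 / 157.68 = 8.99%.
Headline unemployment rate = 6.54 / 155.74 = 4.20%.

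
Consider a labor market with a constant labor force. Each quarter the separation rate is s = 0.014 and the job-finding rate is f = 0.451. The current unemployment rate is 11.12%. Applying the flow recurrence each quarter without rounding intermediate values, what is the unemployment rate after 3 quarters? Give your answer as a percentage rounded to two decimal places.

Unemployment rate after three quarters ≈ 4.25%.

With a fixed labor force, u_{t+1} = u_t + s·(1−u_t) − f·u_t = u_t·(1−s−f) + s.
Here 1−s−f = 0.535 and s = 0.014.
u_1 = 0.111200 × 0.535 + 0.014 = 0.073492.
u_2 = 0.073492 × 0.535 + 0.014 = 0.053318.
u_3 = 0.053318 × 0.535 + 0.014 = 0.042525.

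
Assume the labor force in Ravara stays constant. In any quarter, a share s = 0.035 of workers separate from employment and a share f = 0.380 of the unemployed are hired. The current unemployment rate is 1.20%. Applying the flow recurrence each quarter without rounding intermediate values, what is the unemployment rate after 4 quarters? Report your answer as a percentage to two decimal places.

Unemployment rate after four quarters ≈ 7.59%.

With a fixed labor force, u_{t+1} = u_t + s·(1−u_t) − f·u_t = u_t·(1−s−f) + s.
Here 1−s−f = 0.585 and s = 0.035.
u_1 = 0.012000 × 0.585 + 0.035 = 0.042020.
u_2 = 0.042020 × 0.585 + 0.035 = 0.059582.
u_3 = 0.059582 × 0.585 + 0.035 = 0.069855.
u_4 = 0.069855 × 0.585 + 0.035 = 0.075865.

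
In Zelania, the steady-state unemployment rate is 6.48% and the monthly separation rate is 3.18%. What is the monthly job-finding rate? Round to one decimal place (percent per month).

Job-finding rate ≈ 45.9% per month.

From u* = s/(s+f): f = s·(1−u)/u.
f = 3.18 × (1 − 0.0648) / 0.0648 = 2.9739 / 0.0648 ≈ 45.9% per month.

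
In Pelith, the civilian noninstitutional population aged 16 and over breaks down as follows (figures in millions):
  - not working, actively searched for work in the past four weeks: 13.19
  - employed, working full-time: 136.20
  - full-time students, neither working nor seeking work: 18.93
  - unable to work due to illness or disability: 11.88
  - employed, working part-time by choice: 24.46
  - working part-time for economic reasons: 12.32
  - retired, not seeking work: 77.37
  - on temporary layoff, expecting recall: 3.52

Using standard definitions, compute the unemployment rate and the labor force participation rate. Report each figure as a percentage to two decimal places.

Employed = 136.20 + 24.46 + 12.32 = 172.98 million (anyone who worked, including part-time for economic reasons, counts as employed).
Unemployed = 13.19 + 3.52 = 16.71 million (jobless and actively searching, or on temporary layoff).
Labor force = 172.98 + 16.71 = 189.69 million.
Not in labor force = 18.93 + 11.88 + 77.37 = 108.18 million (those not working and not actively searching are outside the labor force).
Civilian working-age population = 189.69 + 108.18 = 297.87 million.
Unemployment rate = 16.71 / 189.69 = 8.81%.
Labor force participation rate = 189.69 / 297.87 = 63.68%.

Unemployment rate ≈ 8.81%; labor force participation rate ≈ 63.68%.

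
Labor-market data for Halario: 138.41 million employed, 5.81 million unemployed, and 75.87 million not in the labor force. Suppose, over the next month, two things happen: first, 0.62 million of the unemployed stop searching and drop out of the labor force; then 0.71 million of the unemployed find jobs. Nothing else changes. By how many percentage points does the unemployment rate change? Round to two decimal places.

Initially, labor force = 138.41 + 5.81 = 144.22 million, so u = 5.81/144.22 = 4.03%.
After the first change, unemployed and labor force both fall by 0.62 → E = 138.41, U = 5.19, labor force = 143.60 million.
After the second change, unemployed falls and employed rises by 0.71; labor force unchanged → E = 139.12, U = 4.48, labor force = 143.60 million.
New unemployment rate = 4.48 / 143.60 = 3.12%.
Change = 3.12% − 4.03% = −0.91 percentage points.

The unemployment rate changes by −0.91 percentage points.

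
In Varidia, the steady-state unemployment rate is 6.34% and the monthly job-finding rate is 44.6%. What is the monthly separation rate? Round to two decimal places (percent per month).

From u* = s/(s+f): s = u·f/(1−u).
s = 0.0634 × 44.6 / (1 − 0.0634) = 2.8276 / 0.9366 ≈ 3.02% per month.

Separation rate ≈ 3.02% per month.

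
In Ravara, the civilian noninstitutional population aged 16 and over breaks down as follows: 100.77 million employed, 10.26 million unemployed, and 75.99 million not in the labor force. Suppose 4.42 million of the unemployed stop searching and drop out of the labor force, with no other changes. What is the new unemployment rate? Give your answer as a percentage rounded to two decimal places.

Initially, labor force = 100.77 + 10.26 = 111.03 million, so u = 10.26/111.03 = 9.24%.
After the change, unemployed and labor force both fall by 4.42 → E = 100.77, U = 5.84, labor force = 106.61 million.
New unemployment rate = 5.84 / 106.61 = 5.48%.

New unemployment rate ≈ 5.48%.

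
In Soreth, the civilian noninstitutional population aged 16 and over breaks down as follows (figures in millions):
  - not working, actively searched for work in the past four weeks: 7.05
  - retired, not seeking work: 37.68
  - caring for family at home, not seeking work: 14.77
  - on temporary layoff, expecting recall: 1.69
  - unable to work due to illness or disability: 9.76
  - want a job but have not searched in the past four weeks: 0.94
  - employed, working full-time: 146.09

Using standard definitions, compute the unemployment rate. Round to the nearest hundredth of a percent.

Employed = 146.09 million.
Unemployed = 7.05 + 1.69 = 8.74 million (jobless and actively searching, or on temporary layoff).
Labor force = 146.09 + 8.74 = 154.83 million.
Unemployment rate = 8.74 / 154.83 = 5.64%.

Unemployment rate ≈ 5.64%.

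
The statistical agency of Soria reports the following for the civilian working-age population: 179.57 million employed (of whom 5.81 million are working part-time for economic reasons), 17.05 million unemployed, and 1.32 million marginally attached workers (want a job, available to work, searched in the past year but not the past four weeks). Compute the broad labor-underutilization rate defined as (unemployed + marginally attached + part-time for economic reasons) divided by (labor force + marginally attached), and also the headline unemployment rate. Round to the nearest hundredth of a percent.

Labor force = 179.57 + 17.05 = 196.62 million.
Numerator = 17.05 + 1.32 + 5.81 = 24.18 million.
Denominator = 196.62 + 1.32 = 197.94 million.
Broad rate = 24.18 / 197.94 = 12.22%.
Headline unemployment rate = 17.05 / 196.62 = 8.67%.

Broad underutilization rate ≈ 12.22%; headline unemployment rate ≈ 8.67%.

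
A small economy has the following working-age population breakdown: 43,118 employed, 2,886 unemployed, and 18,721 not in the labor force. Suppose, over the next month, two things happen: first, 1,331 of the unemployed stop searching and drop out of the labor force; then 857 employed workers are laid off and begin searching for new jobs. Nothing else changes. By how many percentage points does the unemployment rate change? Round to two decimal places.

Initially, labor force = 43,118 + 2,886 = 46,004, so u = 2,886/46,004 = 6.27%.
After the first change, unemployed and labor force both fall by 1,331 → E = 43,118, U = 1,555, labor force = 44,673.
After the second change, employed falls and unemployed rises by 857; labor force unchanged → E = 42,261, U = 2,412, labor force = 44,673.
New unemployment rate = 2,412 / 44,673 = 5.40%.
Change = 5.40% − 6.27% = −0.87 percentage points.

The unemployment rate changes by −0.87 percentage points.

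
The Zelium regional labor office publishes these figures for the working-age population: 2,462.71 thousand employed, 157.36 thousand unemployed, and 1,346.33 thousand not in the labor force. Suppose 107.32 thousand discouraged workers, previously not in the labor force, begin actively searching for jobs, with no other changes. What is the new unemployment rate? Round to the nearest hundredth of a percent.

New unemployment rate ≈ 9.70%.

Initially, labor force = 2,462.71 + 157.36 = 2,620.07 thousand, so u = 157.36/2,620.07 = 6.01%.
After the change, unemployed and labor force both rise by 107.32 → E = 2,462.71, U = 264.68, labor force = 2,727.39 thousand.
New unemployment rate = 264.68 / 2,727.39 = 9.70%.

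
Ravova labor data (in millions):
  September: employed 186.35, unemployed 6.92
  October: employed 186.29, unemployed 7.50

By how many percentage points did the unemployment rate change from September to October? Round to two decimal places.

September: labor force = 186.35 + 6.92 = 193.27; u = 6.92/193.27 = 3.58%.
October: labor force = 186.29 + 7.50 = 193.79; u = 7.50/193.79 = 3.87%.
Change = 3.87% − 3.58% = +0.29 pp.

The unemployment rate changed by +0.29 percentage points.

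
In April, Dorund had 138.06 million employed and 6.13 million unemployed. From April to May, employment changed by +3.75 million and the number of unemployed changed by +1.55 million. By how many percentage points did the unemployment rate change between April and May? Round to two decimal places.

April: labor force = 138.06 + 6.13 = 144.19; u = 6.13/144.19 = 4.25%.
May: labor force = 141.81 + 7.68 = 149.49; u = 7.68/149.49 = 5.14%.
Change = 5.14% − 4.25% = +0.89 pp.

The unemployment rate changed by +0.89 percentage points.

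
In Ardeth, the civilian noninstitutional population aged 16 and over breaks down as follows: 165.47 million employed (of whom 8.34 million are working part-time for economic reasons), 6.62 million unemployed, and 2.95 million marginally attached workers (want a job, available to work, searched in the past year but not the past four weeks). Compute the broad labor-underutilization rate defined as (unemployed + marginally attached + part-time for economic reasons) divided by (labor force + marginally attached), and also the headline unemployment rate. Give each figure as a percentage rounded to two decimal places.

Broad underutilization rate ≈ 10.23%; headline unemployment rate ≈ 3.85%.

Labor force = 165.47 + 6.62 = 172.09 million.
Numerator = 6.62 + 2.95 + 8.34 = 17.91 million.
Denominator = 172.09 + 2.95 = 175.04 million.
Broad rate = 17.91 / 175.04 = 10.23%.
Headline unemployment rate = 6.62 / 172.09 = 3.85%.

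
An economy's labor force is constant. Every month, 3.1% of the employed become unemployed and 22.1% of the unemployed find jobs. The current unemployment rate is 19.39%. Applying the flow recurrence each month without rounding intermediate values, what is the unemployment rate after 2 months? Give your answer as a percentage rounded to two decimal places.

With a fixed labor force, u_{t+1} = u_t + s·(1−u_t) − f·u_t = u_t·(1−s−f) + s.
Here 1−s−f = 0.748 and s = 0.031.
u_1 = 0.193900 × 0.748 + 0.031 = 0.176037.
u_2 = 0.176037 × 0.748 + 0.031 = 0.162676.

Unemployment rate after two months ≈ 16.27%.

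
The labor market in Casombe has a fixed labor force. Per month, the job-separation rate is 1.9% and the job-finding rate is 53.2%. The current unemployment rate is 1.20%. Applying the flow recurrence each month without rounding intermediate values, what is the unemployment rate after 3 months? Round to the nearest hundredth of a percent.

With a fixed labor force, u_{t+1} = u_t + s·(1−u_t) − f·u_t = u_t·(1−s−f) + s.
Here 1−s−f = 0.449 and s = 0.019.
u_1 = 0.012000 × 0.449 + 0.019 = 0.024388.
u_2 = 0.024388 × 0.449 + 0.019 = 0.029950.
u_3 = 0.029950 × 0.449 + 0.019 = 0.032448.

Unemployment rate after three months ≈ 3.24%.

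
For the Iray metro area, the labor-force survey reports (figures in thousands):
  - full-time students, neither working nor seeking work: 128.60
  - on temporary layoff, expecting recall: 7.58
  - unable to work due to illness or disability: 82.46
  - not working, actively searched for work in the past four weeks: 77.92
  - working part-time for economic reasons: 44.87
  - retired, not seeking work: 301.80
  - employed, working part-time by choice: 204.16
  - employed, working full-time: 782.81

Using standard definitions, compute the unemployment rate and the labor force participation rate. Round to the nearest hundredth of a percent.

Employed = 44.87 + 204.16 + 782.81 = 1,031.84 thousand (anyone who worked, including part-time for economic reasons, counts as employed).
Unemployed = 7.58 + 77.92 = 85.50 thousand (jobless and actively searching, or on temporary layoff).
Labor force = 1,031.84 + 85.50 = 1,117.34 thousand.
Not in labor force = 128.60 + 82.46 + 301.80 = 512.86 thousand (those not working and not actively searching are outside the labor force).
Civilian working-age population = 1,117.34 + 512.86 = 1,630.20 thousand.
Unemployment rate = 85.50 / 1,117.34 = 7.65%.
Labor force participation rate = 1,117.34 / 1,630.20 = 68.54%.

Unemployment rate ≈ 7.65%; labor force participation rate ≈ 68.54%.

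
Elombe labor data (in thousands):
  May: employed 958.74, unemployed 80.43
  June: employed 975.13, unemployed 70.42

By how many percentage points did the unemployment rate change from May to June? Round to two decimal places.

May: labor force = 958.74 + 80.43 = 1,039.17; u = 80.43/1,039.17 = 7.74%.
June: labor force = 975.13 + 70.42 = 1,045.55; u = 70.42/1,045.55 = 6.74%.
Change = 6.74% − 7.74% = −1.00 pp.

The unemployment rate changed by −1.00 percentage points.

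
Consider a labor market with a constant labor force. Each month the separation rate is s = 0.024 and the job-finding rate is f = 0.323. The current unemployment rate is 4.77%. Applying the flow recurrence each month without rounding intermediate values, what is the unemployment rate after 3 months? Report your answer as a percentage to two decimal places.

With a fixed labor force, u_{t+1} = u_t + s·(1−u_t) − f·u_t = u_t·(1−s−f) + s.
Here 1−s−f = 0.653 and s = 0.024.
u_1 = 0.047700 × 0.653 + 0.024 = 0.055148.
u_2 = 0.055148 × 0.653 + 0.024 = 0.060012.
u_3 = 0.060012 × 0.653 + 0.024 = 0.063188.

Unemployment rate after three months ≈ 6.32%.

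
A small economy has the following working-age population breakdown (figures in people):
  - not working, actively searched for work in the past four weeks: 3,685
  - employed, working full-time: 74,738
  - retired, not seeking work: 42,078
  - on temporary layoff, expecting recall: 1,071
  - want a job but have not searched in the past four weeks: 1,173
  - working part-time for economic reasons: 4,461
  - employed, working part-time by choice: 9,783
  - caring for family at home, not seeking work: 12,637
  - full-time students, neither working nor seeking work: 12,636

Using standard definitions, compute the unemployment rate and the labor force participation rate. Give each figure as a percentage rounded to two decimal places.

Employed = 74,738 + 4,461 + 9,783 = 88,982 (anyone who worked, including part-time for economic reasons, counts as employed).
Unemployed = 3,685 + 1,071 = 4,756 (jobless and actively searching, or on temporary layoff).
Labor force = 88,982 + 4,756 = 93,738.
Not in labor force = 42,078 + 1,173 + 12,637 + 12,636 = 68,524 (those not working and not actively searching are outside the labor force — including those who want a job but have given up searching).
Civilian working-age population = 93,738 + 68,524 = 162,262.
Unemployment rate = 4,756 / 93,738 = 5.07%.
Labor force participation rate = 93,738 / 162,262 = 57.77%.

Unemployment rate ≈ 5.07%; labor force participation rate ≈ 57.77%.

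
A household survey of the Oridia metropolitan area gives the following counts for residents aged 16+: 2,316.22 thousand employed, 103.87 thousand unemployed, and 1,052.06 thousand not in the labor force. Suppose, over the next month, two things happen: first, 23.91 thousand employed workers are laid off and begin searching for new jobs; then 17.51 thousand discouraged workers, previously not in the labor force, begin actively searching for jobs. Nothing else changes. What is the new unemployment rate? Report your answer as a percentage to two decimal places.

New unemployment rate ≈ 5.96%.

Initially, labor force = 2,316.22 + 103.87 = 2,420.09 thousand, so u = 103.87/2,420.09 = 4.29%.
After the first change, employed falls and unemployed rises by 23.91; labor force unchanged → E = 2,292.31, U = 127.78, labor force = 2,420.09 thousand.
After the second change, unemployed and labor force both rise by 17.51 → E = 2,292.31, U = 145.29, labor force = 2,437.60 thousand.
New unemployment rate = 145.29 / 2,437.60 = 5.96%.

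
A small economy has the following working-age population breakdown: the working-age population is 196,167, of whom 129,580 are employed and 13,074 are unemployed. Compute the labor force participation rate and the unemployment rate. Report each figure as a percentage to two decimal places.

Labor force participation rate ≈ 72.72%; unemployment rate ≈ 9.16%.

Labor force = employed + unemployed = 129,580 + 13,074 = 142,654.
Unemployment rate = 13,074 / 142,654 = 9.16%.
Labor force participation rate = 142,654 / 196,167 = 72.72%.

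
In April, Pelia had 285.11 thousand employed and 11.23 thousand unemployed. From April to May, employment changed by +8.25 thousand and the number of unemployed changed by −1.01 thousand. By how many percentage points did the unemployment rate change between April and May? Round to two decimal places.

April: labor force = 285.11 + 11.23 = 296.34; u = 11.23/296.34 = 3.79%.
May: labor force = 293.36 + 10.22 = 303.58; u = 10.22/303.58 = 3.37%.
Change = 3.37% − 3.79% = −0.42 pp.

The unemployment rate changed by −0.42 percentage points.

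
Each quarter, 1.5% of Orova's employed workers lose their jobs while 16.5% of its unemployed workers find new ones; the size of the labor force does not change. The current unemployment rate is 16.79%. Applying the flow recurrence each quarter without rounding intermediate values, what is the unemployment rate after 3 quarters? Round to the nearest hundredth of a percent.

Unemployment rate after three quarters ≈ 13.00%.

With a fixed labor force, u_{t+1} = u_t + s·(1−u_t) − f·u_t = u_t·(1−s−f) + s.
Here 1−s−f = 0.820 and s = 0.015.
u_1 = 0.167900 × 0.820 + 0.015 = 0.152678.
u_2 = 0.152678 × 0.820 + 0.015 = 0.140196.
u_3 = 0.140196 × 0.820 + 0.015 = 0.129961.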